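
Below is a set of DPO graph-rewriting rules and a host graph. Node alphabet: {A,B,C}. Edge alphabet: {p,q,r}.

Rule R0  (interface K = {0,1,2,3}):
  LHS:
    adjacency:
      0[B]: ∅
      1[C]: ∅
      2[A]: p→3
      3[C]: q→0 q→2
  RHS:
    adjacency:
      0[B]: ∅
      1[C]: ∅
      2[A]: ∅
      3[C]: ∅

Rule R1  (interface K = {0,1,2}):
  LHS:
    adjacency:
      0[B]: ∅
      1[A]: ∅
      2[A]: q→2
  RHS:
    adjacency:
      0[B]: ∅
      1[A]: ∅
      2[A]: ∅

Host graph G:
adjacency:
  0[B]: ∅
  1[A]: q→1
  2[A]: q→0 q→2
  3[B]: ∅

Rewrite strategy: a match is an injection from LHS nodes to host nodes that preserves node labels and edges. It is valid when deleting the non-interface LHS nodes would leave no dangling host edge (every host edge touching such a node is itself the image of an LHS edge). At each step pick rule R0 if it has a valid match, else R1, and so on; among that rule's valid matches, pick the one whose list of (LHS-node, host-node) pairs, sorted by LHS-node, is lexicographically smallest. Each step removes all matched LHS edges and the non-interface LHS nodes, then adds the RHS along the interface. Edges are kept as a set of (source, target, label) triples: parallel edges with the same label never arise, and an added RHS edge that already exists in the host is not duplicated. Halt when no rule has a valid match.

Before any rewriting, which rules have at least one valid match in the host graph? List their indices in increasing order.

R0: no valid match — LHS pattern not found
R1: 4 valid matches — {0↦0, 1↦1, 2↦2}, {0↦0, 1↦2, 2↦1}, {0↦3, 1↦1, 2↦2} (+1 more)

Answer: [R1]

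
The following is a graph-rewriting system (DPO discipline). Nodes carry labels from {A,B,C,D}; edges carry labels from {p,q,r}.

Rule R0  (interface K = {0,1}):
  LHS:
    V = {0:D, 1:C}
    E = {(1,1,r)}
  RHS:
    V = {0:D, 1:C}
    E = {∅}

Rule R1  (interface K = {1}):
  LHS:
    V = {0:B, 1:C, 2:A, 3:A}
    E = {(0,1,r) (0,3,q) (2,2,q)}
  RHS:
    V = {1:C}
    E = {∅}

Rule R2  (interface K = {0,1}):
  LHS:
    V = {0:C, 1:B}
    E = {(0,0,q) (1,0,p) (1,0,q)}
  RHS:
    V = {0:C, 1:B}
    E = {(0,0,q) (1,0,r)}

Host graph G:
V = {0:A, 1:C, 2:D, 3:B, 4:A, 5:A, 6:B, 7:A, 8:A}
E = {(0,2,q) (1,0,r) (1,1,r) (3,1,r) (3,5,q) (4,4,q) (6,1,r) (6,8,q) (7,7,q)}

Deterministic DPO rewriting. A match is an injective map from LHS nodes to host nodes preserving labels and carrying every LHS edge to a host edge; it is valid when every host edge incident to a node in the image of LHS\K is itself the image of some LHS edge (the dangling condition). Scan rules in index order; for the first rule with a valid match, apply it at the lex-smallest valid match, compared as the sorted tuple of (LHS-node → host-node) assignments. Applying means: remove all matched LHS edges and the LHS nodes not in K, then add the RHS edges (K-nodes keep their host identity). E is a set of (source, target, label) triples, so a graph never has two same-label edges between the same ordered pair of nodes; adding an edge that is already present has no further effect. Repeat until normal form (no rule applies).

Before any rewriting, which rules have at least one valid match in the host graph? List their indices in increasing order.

Answer: [R0,R1]

Rewrite trace:
R0: 1 valid match — {0↦2, 1↦1}
R1: 4 valid matches — {0↦3, 1↦1, 2↦4, 3↦5}, {0↦3, 1↦1, 2↦7, 3↦5}, {0↦6, 1↦1, 2↦4, 3↦8} (+1 more)
R2: no valid match — LHS pattern not found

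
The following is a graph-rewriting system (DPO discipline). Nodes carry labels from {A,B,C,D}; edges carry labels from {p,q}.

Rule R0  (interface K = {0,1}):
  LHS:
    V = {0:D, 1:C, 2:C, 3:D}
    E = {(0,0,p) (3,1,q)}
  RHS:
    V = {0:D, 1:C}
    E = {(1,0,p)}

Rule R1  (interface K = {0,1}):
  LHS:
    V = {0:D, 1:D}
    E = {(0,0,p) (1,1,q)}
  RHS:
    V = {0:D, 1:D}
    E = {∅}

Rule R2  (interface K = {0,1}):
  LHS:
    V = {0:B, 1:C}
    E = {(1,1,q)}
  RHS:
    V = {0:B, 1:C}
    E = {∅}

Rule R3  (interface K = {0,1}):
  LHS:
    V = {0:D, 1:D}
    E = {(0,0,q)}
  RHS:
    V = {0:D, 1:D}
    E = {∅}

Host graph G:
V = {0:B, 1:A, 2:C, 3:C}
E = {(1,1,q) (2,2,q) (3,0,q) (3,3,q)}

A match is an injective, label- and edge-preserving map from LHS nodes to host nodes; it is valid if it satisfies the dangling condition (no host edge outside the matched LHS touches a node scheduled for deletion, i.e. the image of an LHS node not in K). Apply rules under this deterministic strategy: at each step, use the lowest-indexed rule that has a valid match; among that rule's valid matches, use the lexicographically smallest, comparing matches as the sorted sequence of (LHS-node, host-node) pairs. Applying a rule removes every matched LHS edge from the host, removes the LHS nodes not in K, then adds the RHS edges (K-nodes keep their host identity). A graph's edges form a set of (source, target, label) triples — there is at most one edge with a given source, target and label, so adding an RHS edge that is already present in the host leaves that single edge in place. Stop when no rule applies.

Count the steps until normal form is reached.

initial: |V|=4 |E|=4  E = 1-q->1 2-q->2 3-q->0 3-q->3
step 1: apply R2 at {0↦0, 1↦2}  → |V|=4 |E|=3  E = 1-q->1 3-q->0 3-q->3
step 2: apply R2 at {0↦0, 1↦3}  → |V|=4 |E|=2  E = 1-q->1 3-q->0
halt: no rule applies after step 2

Answer: 2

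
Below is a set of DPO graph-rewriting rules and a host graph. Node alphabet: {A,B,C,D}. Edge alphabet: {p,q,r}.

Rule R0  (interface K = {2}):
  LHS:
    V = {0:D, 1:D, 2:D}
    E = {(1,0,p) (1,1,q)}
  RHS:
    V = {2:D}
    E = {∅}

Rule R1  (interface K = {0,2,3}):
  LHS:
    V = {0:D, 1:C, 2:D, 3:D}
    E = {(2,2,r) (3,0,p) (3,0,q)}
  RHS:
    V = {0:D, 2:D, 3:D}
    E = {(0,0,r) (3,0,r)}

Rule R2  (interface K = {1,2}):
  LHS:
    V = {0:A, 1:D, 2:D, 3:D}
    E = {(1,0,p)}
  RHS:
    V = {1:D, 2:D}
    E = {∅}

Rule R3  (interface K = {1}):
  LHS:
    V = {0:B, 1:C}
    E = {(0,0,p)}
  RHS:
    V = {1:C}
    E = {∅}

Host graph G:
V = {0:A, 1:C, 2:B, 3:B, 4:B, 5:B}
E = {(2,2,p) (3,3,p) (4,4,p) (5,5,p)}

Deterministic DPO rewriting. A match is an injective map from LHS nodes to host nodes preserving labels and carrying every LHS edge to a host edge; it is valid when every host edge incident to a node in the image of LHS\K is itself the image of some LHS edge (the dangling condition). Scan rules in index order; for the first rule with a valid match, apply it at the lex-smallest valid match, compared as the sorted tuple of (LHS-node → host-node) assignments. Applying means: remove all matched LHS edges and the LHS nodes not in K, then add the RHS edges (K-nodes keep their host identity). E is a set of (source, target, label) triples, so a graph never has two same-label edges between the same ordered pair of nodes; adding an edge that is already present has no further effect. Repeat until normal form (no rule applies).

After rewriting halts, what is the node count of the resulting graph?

Answer: 2

Steps:
[0] host  ⇒  6 nodes, 4 edges  {2-p->2 3-p->3 4-p->4 5-p->5}
[1] R3 @ {0↦2, 1↦1}  ⇒  5 nodes, 3 edges  {3-p->3 4-p->4 5-p->5}
[2] R3 @ {0↦3, 1↦1}  ⇒  4 nodes, 2 edges  {4-p->4 5-p->5}
[3] R3 @ {0↦4, 1↦1}  ⇒  3 nodes, 1 edges  {5-p->5}
[4] R3 @ {0↦5, 1↦1}  ⇒  2 nodes, 0 edges  {∅}
normal form: no rule applies after step 4
NF nodes: {0:A, 1:C}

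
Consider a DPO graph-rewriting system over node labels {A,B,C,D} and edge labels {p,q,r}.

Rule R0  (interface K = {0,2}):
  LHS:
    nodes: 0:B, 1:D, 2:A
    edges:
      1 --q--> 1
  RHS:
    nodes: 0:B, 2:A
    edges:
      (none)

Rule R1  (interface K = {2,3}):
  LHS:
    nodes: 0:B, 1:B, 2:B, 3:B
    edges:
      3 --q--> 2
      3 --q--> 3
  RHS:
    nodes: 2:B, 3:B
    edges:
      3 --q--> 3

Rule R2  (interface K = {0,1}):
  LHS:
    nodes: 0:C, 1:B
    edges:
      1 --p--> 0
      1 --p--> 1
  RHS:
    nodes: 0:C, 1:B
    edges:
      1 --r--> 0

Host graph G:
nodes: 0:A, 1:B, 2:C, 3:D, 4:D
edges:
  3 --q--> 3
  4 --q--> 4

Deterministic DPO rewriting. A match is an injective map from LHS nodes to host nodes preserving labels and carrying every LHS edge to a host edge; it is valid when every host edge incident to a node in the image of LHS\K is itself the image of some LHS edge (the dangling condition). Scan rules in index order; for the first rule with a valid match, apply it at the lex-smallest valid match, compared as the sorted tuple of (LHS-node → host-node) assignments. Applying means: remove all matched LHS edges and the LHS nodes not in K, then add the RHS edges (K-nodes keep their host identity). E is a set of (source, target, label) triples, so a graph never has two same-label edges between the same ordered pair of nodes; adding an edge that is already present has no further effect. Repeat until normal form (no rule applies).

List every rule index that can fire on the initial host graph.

Answer: [R0]

Steps:
R0: 2 valid matches — {0↦1, 1↦3, 2↦0}, {0↦1, 1↦4, 2↦0}
R1: no valid match — LHS pattern not found
R2: no valid match — LHS pattern not found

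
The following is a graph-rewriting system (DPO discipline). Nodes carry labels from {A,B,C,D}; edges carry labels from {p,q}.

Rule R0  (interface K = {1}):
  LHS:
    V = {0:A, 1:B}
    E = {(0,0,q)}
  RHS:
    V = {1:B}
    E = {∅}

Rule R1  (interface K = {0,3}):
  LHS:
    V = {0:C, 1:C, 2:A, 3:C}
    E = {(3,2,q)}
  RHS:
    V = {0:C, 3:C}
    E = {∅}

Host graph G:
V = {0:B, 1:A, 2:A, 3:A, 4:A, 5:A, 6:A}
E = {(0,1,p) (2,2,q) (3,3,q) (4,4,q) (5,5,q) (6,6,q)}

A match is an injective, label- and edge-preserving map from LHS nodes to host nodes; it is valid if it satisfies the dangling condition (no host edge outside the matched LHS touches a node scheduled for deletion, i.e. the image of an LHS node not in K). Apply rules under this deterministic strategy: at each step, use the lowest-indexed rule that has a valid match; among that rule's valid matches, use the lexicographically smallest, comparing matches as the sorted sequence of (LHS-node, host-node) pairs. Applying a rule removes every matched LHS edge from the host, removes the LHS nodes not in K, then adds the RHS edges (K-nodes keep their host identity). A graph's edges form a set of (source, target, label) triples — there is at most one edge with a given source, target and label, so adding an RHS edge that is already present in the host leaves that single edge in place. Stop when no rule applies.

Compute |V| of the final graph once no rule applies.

Answer: 2

Derivation:
[0] host  ⇒  7 nodes, 6 edges  {0-p->1 2-q->2 3-q->3 4-q->4 5-q->5 6-q->6}
[1] R0 @ {0↦2, 1↦0}  ⇒  6 nodes, 5 edges  {0-p->1 3-q->3 4-q->4 5-q->5 6-q->6}
[2] R0 @ {0↦3, 1↦0}  ⇒  5 nodes, 4 edges  {0-p->1 4-q->4 5-q->5 6-q->6}
[3] R0 @ {0↦4, 1↦0}  ⇒  4 nodes, 3 edges  {0-p->1 5-q->5 6-q->6}
[4] R0 @ {0↦5, 1↦0}  ⇒  3 nodes, 2 edges  {0-p->1 6-q->6}
[5] R0 @ {0↦6, 1↦0}  ⇒  2 nodes, 1 edges  {0-p->1}
normal form: no rule applies after step 5
NF nodes: {0:B, 1:A}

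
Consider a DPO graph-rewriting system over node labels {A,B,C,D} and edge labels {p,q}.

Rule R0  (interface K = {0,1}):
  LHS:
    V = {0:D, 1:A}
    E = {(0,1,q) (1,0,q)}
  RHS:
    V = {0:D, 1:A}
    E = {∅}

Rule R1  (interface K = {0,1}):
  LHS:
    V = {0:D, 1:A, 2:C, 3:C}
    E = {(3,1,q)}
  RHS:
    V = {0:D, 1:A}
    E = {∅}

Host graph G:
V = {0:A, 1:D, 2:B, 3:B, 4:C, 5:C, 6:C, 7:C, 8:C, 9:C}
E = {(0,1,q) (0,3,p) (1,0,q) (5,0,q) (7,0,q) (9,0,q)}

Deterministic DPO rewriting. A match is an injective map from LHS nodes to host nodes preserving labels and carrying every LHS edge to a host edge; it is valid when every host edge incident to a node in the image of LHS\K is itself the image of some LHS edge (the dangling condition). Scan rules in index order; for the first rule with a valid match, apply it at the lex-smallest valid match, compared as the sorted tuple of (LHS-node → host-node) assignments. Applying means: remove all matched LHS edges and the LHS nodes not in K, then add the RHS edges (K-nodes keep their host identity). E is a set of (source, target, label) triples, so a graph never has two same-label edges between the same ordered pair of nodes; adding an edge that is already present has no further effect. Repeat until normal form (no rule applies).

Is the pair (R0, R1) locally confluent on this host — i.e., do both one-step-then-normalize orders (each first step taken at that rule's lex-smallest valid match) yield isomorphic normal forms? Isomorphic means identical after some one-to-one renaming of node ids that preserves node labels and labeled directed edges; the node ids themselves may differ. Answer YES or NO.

branch R0-first: apply at {0↦1, 1↦0} → |E|=4, then 3 more step(s) → NF |V|=4 |E|=1 V={0:A, 1:D, 2:B, 3:B} E=0-p->3
branch R1-first: apply at {0↦1, 1↦0, 2↦4, 3↦5} → |E|=5, then 3 more step(s) → NF |V|=4 |E|=1 V={0:A, 1:D, 2:B, 3:B} E=0-p->3
graphs isomorphic (equal up to label-preserving node renaming)

Answer: YES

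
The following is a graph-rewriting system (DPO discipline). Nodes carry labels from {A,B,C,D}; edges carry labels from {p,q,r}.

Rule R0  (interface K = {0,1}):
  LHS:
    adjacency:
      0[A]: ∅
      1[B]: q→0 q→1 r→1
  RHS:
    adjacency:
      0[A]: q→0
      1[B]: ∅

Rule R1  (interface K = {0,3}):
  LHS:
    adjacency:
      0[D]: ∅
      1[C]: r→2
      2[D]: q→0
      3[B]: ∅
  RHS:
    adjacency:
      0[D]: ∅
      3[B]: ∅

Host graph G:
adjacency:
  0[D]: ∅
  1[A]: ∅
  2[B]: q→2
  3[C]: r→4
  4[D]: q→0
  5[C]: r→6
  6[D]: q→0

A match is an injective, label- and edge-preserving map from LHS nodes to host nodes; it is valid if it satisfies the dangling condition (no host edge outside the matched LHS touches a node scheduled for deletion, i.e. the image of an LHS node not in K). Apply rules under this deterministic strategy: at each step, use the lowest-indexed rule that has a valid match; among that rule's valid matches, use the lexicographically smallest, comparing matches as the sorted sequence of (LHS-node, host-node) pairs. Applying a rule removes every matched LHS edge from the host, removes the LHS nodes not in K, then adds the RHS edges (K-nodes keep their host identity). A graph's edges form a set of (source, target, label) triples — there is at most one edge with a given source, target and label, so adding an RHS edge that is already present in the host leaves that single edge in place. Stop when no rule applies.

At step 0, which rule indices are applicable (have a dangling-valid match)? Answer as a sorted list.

R0: no valid match — LHS pattern not found
R1: 2 valid matches — {0↦0, 1↦3, 2↦4, 3↦2}, {0↦0, 1↦5, 2↦6, 3↦2}

Answer: [R1]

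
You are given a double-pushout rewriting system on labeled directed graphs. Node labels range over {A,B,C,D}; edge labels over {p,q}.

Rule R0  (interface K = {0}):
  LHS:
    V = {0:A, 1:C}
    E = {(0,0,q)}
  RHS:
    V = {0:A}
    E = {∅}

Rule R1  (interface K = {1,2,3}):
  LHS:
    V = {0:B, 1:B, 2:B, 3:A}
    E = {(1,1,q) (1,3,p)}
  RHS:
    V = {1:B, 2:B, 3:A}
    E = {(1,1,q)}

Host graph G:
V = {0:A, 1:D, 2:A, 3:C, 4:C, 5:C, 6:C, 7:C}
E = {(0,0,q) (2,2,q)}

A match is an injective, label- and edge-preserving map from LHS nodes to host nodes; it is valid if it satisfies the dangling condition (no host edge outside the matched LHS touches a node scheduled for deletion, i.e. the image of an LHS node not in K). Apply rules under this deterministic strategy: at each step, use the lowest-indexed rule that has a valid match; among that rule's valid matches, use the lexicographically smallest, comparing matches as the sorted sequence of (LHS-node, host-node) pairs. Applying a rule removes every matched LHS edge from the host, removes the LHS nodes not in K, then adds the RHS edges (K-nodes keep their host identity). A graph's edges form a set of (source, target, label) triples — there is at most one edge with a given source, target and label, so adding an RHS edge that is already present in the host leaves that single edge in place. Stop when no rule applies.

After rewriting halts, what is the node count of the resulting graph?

Answer: 6

Steps:
start.  V:8 E:2  edges: 0-q->0 2-q->2
1. fire R0 via {0↦0, 1↦3}  →  V:7 E:1  edges: 2-q->2
2. fire R0 via {0↦2, 1↦4}  →  V:6 E:0  edges: ∅
halt: no rule applies after step 2
NF nodes: {0:A, 1:D, 2:A, 5:C, 6:C, 7:C}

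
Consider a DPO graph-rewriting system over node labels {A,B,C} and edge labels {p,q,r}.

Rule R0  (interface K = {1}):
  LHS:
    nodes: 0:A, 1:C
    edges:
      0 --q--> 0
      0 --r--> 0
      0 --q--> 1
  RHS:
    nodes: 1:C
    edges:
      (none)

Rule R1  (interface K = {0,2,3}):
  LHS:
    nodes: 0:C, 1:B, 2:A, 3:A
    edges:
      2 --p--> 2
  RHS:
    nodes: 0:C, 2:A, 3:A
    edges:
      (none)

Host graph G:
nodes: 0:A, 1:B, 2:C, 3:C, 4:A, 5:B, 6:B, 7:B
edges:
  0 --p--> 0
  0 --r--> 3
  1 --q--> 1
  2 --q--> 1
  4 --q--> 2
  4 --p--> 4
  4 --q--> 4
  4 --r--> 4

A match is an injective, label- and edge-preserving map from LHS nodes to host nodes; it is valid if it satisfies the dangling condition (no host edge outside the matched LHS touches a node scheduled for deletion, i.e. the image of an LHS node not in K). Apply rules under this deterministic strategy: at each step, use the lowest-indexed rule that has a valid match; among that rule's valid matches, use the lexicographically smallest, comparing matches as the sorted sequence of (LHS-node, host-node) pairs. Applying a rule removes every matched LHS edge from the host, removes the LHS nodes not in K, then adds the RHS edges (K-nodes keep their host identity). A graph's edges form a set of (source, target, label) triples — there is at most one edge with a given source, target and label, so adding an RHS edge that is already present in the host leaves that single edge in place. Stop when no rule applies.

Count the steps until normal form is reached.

Answer: 3

Rewrite trace:
[0] host  ⇒  8 nodes, 8 edges  {0-p->0 0-r->3 1-q->1 2-q->1 4-q->2 4-p->4 4-q->4 4-r->4}
[1] R1 @ {0↦2, 1↦5, 2↦0, 3↦4}  ⇒  7 nodes, 7 edges  {0-r->3 1-q->1 2-q->1 4-q->2 4-p->4 4-q->4 4-r->4}
[2] R1 @ {0↦2, 1↦6, 2↦4, 3↦0}  ⇒  6 nodes, 6 edges  {0-r->3 1-q->1 2-q->1 4-q->2 4-q->4 4-r->4}
[3] R0 @ {0↦4, 1↦2}  ⇒  5 nodes, 3 edges  {0-r->3 1-q->1 2-q->1}
halt: no rule applies after step 3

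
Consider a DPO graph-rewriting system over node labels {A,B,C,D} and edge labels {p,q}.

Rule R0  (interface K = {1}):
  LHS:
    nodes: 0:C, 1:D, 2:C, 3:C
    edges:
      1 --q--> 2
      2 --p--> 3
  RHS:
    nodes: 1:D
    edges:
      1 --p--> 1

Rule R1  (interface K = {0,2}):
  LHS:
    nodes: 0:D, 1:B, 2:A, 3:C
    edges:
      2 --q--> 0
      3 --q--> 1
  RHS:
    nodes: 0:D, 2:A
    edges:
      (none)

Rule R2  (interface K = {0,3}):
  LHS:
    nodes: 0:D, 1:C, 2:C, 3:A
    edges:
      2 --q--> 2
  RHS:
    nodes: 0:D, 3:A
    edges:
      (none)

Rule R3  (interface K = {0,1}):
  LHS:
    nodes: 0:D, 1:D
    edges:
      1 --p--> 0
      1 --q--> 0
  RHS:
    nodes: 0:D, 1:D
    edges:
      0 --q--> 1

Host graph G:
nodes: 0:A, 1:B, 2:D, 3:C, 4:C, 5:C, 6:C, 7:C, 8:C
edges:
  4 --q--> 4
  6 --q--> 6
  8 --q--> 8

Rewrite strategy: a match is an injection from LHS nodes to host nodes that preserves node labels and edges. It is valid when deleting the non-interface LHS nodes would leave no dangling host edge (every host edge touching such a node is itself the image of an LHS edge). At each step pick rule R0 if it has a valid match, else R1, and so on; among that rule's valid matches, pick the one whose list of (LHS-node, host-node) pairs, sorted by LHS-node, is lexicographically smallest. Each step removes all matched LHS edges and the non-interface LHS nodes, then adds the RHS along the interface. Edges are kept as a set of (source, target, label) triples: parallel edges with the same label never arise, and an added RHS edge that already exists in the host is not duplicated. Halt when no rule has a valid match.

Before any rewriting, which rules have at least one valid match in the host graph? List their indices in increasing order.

R0: no valid match — LHS pattern not found
R1: no valid match — LHS pattern not found
R2: 9 valid matches — {0↦2, 1↦3, 2↦4, 3↦0}, {0↦2, 1↦3, 2↦6, 3↦0}, {0↦2, 1↦3, 2↦8, 3↦0} (+6 more)
R3: no valid match — LHS pattern not found

Answer: [R2]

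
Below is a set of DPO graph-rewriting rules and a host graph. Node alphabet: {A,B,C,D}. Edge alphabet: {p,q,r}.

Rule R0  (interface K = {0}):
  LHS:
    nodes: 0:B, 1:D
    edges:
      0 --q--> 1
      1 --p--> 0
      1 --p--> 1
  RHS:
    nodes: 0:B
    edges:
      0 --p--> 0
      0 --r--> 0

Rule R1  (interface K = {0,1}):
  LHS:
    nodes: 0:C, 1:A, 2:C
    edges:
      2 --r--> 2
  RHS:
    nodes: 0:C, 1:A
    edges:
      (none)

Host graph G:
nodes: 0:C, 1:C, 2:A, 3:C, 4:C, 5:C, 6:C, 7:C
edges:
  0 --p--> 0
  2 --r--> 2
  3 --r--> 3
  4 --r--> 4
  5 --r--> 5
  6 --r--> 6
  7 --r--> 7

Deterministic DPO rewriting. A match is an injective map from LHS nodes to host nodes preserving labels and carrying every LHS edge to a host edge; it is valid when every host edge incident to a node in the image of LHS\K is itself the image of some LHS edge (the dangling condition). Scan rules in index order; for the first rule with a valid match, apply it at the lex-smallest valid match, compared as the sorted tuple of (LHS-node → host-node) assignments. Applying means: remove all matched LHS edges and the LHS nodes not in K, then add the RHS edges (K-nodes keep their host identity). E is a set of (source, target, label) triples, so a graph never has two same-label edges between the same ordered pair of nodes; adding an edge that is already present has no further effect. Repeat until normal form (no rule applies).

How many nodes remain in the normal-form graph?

Answer: 3

Derivation:
initial: |V|=8 |E|=7  E = 0-p->0 2-r->2 3-r->3 4-r->4 5-r->5 6-r->6 7-r->7
step 1: apply R1 at {0↦0, 1↦2, 2↦3}  → |V|=7 |E|=6  E = 0-p->0 2-r->2 4-r->4 5-r->5 6-r->6 7-r->7
step 2: apply R1 at {0↦0, 1↦2, 2↦4}  → |V|=6 |E|=5  E = 0-p->0 2-r->2 5-r->5 6-r->6 7-r->7
step 3: apply R1 at {0↦0, 1↦2, 2↦5}  → |V|=5 |E|=4  E = 0-p->0 2-r->2 6-r->6 7-r->7
step 4: apply R1 at {0↦0, 1↦2, 2↦6}  → |V|=4 |E|=3  E = 0-p->0 2-r->2 7-r->7
step 5: apply R1 at {0↦0, 1↦2, 2↦7}  → |V|=3 |E|=2  E = 0-p->0 2-r->2
halt: no rule applies after step 5
NF nodes: {0:C, 1:C, 2:A}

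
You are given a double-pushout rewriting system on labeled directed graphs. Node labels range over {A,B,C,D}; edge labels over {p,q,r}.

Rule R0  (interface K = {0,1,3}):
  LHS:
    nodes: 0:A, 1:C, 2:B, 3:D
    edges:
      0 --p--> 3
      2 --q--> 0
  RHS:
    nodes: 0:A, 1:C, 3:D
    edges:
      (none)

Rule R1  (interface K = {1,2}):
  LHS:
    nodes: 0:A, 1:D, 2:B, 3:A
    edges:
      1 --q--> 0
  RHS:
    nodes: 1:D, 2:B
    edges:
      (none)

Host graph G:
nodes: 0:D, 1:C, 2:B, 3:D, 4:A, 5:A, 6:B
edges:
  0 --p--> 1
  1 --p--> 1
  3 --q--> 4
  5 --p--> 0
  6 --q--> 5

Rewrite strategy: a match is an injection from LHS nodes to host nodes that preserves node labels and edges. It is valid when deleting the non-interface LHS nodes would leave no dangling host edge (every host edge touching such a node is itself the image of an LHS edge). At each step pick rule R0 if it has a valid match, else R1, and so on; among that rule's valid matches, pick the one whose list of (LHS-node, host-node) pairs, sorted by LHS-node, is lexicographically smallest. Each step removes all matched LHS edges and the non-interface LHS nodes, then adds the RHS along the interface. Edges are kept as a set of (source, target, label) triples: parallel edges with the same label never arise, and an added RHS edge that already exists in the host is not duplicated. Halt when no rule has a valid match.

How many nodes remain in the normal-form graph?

initial: |V|=7 |E|=5  E = 0-p->1 1-p->1 3-q->4 5-p->0 6-q->5
step 1: apply R0 at {0↦5, 1↦1, 2↦6, 3↦0}  → |V|=6 |E|=3  E = 0-p->1 1-p->1 3-q->4
step 2: apply R1 at {0↦4, 1↦3, 2↦2, 3↦5}  → |V|=4 |E|=2  E = 0-p->1 1-p->1
normal form: no rule applies after step 2
NF nodes: {0:D, 1:C, 2:B, 3:D}

Answer: 4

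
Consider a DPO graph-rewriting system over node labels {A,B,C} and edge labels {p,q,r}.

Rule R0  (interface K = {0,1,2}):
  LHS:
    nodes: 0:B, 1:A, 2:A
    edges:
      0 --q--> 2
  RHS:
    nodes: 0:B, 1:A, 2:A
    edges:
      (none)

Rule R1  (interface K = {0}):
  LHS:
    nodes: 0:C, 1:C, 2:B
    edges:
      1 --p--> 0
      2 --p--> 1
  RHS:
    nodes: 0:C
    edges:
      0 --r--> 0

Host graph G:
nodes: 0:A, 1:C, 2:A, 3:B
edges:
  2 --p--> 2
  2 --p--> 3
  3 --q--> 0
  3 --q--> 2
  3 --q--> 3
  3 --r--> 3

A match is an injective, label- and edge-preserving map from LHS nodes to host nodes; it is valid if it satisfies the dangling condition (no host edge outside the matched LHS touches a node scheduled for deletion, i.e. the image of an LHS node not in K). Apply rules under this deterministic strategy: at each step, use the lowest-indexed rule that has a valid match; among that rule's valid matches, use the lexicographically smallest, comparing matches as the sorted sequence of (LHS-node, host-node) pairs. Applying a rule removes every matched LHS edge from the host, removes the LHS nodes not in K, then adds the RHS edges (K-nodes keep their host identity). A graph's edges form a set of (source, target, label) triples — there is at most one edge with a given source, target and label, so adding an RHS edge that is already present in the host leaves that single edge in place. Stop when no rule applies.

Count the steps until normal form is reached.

Answer: 2

Derivation:
[0] host  ⇒  4 nodes, 6 edges  {2-p->2 2-p->3 3-q->0 3-q->2 3-q->3 3-r->3}
[1] R0 @ {0↦3, 1↦0, 2↦2}  ⇒  4 nodes, 5 edges  {2-p->2 2-p->3 3-q->0 3-q->3 3-r->3}
[2] R0 @ {0↦3, 1↦2, 2↦0}  ⇒  4 nodes, 4 edges  {2-p->2 2-p->3 3-q->3 3-r->3}
final graph: no rule applies after step 2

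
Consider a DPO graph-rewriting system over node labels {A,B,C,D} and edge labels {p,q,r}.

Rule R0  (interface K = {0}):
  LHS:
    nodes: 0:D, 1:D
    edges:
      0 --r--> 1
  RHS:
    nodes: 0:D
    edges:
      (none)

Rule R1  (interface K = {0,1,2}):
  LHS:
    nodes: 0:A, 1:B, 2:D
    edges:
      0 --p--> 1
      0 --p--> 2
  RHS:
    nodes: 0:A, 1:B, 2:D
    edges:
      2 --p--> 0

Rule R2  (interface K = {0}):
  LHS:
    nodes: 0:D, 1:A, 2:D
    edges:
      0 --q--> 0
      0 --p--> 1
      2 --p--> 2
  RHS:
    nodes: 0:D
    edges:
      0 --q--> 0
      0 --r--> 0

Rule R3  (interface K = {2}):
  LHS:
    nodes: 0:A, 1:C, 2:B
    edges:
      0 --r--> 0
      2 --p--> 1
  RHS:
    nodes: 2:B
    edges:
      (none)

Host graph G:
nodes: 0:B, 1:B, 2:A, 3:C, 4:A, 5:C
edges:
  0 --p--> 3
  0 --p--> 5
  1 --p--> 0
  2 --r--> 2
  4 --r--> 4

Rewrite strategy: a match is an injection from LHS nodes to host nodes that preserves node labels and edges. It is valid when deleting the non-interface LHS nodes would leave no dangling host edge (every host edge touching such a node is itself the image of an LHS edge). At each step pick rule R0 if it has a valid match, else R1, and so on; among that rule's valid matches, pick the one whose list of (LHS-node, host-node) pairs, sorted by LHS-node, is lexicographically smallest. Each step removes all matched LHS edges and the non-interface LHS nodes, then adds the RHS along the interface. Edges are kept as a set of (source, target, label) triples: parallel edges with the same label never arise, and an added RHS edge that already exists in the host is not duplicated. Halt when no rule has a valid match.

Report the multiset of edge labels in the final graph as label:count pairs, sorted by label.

Answer: p:1

Derivation:
start.  V:6 E:5  edges: 0-p->3 0-p->5 1-p->0 2-r->2 4-r->4
1. fire R3 via {0↦2, 1↦3, 2↦0}  →  V:4 E:3  edges: 0-p->5 1-p->0 4-r->4
2. fire R3 via {0↦4, 1↦5, 2↦0}  →  V:2 E:1  edges: 1-p->0
halt: no rule applies after step 2
NF edges: [(1, 0, 'p')]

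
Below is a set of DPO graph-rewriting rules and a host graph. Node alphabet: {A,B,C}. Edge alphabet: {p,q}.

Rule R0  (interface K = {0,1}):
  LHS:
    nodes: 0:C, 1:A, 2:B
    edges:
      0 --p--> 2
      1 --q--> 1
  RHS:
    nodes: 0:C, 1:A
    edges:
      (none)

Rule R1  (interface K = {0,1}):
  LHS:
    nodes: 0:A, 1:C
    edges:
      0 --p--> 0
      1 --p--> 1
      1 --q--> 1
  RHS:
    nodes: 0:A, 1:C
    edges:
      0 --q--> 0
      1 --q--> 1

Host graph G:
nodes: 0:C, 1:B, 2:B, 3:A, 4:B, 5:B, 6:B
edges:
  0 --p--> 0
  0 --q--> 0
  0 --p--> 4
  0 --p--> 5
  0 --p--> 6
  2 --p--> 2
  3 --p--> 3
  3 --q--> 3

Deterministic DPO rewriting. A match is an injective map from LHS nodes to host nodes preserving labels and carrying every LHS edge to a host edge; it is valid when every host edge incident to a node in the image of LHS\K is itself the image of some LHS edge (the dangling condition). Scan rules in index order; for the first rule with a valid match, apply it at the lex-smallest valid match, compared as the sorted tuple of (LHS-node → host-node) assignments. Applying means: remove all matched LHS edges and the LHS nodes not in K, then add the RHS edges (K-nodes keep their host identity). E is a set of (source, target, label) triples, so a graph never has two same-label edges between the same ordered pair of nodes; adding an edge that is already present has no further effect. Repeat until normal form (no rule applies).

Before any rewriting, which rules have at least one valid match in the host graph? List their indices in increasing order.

R0: 3 valid matches — {0↦0, 1↦3, 2↦4}, {0↦0, 1↦3, 2↦5}, {0↦0, 1↦3, 2↦6}
R1: 1 valid match — {0↦3, 1↦0}

Answer: [R0,R1]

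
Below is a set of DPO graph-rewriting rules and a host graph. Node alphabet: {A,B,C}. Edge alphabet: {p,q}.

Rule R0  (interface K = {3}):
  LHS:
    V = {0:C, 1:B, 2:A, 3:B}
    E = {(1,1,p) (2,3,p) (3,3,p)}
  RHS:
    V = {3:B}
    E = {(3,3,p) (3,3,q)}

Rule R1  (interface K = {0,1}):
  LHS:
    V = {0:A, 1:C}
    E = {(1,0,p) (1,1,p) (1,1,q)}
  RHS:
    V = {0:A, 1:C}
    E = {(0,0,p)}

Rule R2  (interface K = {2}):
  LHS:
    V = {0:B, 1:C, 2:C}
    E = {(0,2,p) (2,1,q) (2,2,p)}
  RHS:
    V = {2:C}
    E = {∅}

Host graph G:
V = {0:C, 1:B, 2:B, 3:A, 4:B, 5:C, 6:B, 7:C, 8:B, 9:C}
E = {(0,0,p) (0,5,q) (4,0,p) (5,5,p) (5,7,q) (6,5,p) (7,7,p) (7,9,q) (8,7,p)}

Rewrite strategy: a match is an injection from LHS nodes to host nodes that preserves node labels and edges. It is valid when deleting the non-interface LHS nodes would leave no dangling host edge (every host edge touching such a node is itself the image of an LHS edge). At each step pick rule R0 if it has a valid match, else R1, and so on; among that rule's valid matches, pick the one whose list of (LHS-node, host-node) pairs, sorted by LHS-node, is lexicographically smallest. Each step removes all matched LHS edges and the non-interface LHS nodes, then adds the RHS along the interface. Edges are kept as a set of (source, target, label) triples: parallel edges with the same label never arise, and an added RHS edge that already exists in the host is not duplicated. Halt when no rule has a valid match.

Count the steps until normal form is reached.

Answer: 3

Derivation:
[0] host  ⇒  10 nodes, 9 edges  {0-p->0 0-q->5 4-p->0 5-p->5 5-q->7 6-p->5 7-p->7 7-q->9 8-p->7}
[1] R2 @ {0↦8, 1↦9, 2↦7}  ⇒  8 nodes, 6 edges  {0-p->0 0-q->5 4-p->0 5-p->5 5-q->7 6-p->5}
[2] R2 @ {0↦6, 1↦7, 2↦5}  ⇒  6 nodes, 3 edges  {0-p->0 0-q->5 4-p->0}
[3] R2 @ {0↦4, 1↦5, 2↦0}  ⇒  4 nodes, 0 edges  {∅}
halt: no rule applies after step 3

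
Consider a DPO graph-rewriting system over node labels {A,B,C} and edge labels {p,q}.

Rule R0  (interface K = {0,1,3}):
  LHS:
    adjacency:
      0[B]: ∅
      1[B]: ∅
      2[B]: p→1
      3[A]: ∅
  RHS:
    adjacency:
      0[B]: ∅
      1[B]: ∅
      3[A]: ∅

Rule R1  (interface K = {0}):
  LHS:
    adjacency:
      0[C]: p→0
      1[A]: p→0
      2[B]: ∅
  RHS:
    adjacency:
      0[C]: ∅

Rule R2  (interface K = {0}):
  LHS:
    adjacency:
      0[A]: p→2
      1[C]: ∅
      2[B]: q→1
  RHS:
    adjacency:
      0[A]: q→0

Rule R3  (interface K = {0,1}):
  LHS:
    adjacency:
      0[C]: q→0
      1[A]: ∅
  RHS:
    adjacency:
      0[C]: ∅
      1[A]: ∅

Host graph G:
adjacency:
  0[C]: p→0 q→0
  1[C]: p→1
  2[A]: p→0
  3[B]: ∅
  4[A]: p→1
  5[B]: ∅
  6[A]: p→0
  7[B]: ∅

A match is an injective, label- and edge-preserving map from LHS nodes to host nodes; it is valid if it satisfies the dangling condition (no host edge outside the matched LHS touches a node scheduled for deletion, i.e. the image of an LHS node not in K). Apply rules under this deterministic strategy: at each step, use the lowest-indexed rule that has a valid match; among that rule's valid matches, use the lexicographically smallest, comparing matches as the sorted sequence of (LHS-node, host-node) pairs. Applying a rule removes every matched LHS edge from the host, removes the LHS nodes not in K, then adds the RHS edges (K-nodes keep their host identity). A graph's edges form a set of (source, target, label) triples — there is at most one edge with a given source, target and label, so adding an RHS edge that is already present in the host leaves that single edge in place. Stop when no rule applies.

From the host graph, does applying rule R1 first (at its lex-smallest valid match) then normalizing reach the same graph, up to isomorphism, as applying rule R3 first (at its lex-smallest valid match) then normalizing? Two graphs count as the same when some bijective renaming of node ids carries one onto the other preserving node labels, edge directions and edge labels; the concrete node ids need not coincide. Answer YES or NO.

branch R1-first: apply at {0↦0, 1↦2, 2↦3} → |E|=4, then 2 more step(s) → NF |V|=4 |E|=1 V={0:C, 1:C, 6:A, 7:B} E=6-p->0
branch R3-first: apply at {0↦0, 1↦2} → |E|=5, then 2 more step(s) → NF |V|=4 |E|=1 V={0:C, 1:C, 6:A, 7:B} E=6-p->0
graphs isomorphic (equal up to label-preserving node renaming)

Answer: YES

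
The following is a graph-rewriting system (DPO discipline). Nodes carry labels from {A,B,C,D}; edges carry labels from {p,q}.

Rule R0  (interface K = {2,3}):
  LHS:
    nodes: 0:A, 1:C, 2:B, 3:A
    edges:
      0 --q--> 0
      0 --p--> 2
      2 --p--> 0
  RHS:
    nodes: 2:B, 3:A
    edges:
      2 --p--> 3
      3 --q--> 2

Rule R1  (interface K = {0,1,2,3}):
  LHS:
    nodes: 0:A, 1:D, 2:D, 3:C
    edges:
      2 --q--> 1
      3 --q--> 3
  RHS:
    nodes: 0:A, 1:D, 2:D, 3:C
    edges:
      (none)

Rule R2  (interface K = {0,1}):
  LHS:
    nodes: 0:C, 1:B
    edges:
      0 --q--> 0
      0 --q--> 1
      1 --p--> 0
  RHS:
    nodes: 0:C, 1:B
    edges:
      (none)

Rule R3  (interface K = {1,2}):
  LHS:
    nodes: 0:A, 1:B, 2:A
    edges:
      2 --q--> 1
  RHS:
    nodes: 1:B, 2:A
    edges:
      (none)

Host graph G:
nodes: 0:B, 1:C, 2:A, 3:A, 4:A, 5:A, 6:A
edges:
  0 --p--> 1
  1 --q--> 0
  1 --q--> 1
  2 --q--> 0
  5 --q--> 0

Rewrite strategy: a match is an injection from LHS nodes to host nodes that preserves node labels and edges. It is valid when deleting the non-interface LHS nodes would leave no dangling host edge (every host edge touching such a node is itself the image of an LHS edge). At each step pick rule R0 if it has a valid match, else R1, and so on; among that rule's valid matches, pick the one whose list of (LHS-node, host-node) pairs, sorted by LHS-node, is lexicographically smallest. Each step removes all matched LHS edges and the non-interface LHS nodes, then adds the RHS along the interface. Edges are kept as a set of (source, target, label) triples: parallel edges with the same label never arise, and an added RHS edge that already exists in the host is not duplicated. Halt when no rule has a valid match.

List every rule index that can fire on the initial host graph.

R0: no valid match — LHS pattern not found
R1: no valid match — LHS pattern not found
R2: 1 valid match — {0↦1, 1↦0}
R3: 6 valid matches — {0↦3, 1↦0, 2↦2}, {0↦3, 1↦0, 2↦5}, {0↦4, 1↦0, 2↦2} (+3 more)

Answer: [R2,R3]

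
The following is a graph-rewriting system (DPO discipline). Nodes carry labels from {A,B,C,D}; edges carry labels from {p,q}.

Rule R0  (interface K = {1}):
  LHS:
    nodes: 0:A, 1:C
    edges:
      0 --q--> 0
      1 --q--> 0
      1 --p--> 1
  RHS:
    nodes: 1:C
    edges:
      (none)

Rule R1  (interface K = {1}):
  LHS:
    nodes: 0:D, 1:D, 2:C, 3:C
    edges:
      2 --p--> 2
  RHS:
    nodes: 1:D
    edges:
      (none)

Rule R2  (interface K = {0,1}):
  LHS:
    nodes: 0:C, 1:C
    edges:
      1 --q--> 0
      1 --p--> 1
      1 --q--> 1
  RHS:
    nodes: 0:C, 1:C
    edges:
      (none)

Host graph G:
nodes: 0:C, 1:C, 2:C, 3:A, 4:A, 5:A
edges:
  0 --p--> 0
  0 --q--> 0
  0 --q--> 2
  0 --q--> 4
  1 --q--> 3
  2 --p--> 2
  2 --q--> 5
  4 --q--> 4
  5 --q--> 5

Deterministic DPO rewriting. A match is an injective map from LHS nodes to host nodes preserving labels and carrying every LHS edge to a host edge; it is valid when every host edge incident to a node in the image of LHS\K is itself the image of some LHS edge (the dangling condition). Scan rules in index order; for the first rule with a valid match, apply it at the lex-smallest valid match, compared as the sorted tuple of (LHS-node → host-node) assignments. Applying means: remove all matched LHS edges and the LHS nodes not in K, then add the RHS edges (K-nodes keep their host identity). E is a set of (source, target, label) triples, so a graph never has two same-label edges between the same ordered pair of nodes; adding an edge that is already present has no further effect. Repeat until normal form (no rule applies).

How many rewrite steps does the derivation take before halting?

start.  V:6 E:9  edges: 0-p->0 0-q->0 0-q->2 0-q->4 1-q->3 2-p->2 2-q->5 4-q->4 5-q->5
1. fire R0 via {0↦4, 1↦0}  →  V:5 E:6  edges: 0-q->0 0-q->2 1-q->3 2-p->2 2-q->5 5-q->5
2. fire R0 via {0↦5, 1↦2}  →  V:4 E:3  edges: 0-q->0 0-q->2 1-q->3
normal form: no rule applies after step 2

Answer: 2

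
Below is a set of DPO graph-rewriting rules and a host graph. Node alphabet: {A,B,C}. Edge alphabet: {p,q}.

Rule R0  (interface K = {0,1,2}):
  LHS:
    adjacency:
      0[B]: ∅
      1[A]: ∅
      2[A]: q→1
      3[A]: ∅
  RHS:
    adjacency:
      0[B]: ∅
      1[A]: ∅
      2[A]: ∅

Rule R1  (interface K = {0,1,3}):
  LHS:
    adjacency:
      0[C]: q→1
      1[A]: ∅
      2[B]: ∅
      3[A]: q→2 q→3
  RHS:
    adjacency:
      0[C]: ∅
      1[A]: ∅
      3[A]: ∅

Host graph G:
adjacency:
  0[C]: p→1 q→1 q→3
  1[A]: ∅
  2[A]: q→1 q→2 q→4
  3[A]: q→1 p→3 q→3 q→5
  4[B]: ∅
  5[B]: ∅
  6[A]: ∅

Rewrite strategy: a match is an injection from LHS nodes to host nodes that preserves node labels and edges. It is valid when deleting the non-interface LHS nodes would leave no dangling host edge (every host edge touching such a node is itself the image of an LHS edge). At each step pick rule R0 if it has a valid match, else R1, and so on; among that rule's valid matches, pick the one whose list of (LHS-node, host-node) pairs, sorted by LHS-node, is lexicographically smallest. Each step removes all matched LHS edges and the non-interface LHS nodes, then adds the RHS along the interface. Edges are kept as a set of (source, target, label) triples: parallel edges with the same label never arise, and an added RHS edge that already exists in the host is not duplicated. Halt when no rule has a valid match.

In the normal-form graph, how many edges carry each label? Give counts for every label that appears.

start.  V:7 E:10  edges: 0-p->1 0-q->1 0-q->3 2-q->1 2-q->2 2-q->4 3-q->1 3-p->3 3-q->3 3-q->5
1. fire R0 via {0↦4, 1↦1, 2↦2, 3↦6}  →  V:6 E:9  edges: 0-p->1 0-q->1 0-q->3 2-q->2 2-q->4 3-q->1 3-p->3 3-q->3 3-q->5
2. fire R1 via {0↦0, 1↦1, 2↦4, 3↦2}  →  V:5 E:6  edges: 0-p->1 0-q->3 3-q->1 3-p->3 3-q->3 3-q->5
3. fire R0 via {0↦5, 1↦1, 2↦3, 3↦2}  →  V:4 E:5  edges: 0-p->1 0-q->3 3-p->3 3-q->3 3-q->5
normal form: no rule applies after step 3
NF edges: [(0, 1, 'p'), (0, 3, 'q'), (3, 3, 'p'), (3, 3, 'q'), (3, 5, 'q')]

Answer: p:2 q:3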